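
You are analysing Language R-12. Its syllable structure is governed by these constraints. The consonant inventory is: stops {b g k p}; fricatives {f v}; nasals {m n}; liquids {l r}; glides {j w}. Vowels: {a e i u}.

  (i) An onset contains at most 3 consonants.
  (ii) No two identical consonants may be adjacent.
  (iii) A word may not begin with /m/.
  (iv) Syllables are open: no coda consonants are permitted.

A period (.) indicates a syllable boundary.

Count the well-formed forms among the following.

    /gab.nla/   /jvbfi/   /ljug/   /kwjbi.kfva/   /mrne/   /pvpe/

1

/gab.nla/ — violates constraint (iv): syllable 1 coda /b/ has 1 consonant (> 0) → ill-formed
/jvbfi/ — violates constraint (i): syllable 1 onset /jvbf/ has 4 consonants (> 3) → ill-formed
/ljug/ — violates constraint (iv): syllable 1 coda /g/ has 1 consonant (> 0) → ill-formed
/kwjbi.kfva/ — violates constraint (i): syllable 1 onset /kwjb/ has 4 consonants (> 3) → ill-formed
/mrne/ — violates constraint (iii): word begins with /m/ → ill-formed
/pvpe/ — σ1 onset /pvp/ (3C), coda /∅/ ok → well-formed
Well-formed: /pvpe/ → 1.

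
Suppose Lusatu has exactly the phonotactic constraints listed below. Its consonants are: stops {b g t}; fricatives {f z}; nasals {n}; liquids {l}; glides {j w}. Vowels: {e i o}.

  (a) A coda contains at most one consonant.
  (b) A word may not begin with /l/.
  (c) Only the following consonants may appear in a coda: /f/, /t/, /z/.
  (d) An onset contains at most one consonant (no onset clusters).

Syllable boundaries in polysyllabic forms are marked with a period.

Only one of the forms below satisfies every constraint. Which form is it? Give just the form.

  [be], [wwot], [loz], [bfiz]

[be]

[be] — σ1 onset /b/, coda /∅/ ok → well-formed
[wwot] — violates constraint (d): syllable 1 onset /ww/ has 2 consonants (> 1) → ill-formed
[loz] — violates constraint (b): word begins with /l/ → ill-formed
[bfiz] — violates constraint (d): syllable 1 onset /bf/ has 2 consonants (> 1) → ill-formed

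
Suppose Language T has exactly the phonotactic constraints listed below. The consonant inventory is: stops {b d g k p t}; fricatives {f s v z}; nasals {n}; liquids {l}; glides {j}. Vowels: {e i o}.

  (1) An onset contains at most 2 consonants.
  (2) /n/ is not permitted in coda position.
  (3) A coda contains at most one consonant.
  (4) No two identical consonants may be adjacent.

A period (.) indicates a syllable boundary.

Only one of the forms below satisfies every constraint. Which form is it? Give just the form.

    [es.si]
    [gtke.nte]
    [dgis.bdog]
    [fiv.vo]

[es.si] — violates constraint 4: adjacent identical consonants /ss/ → illicit
[gtke.nte] — violates constraint 1: syllable 1 onset /gtk/ has 3 consonants (> 2) → illicit
[dgis.bdog] — σ1 onset /dg/ (2C), coda /s/ ok; σ2 onset /bd/ (2C), coda /g/ ok → licit
[fiv.vo] — violates constraint 4: adjacent identical consonants /vv/ → illicit

[dgis.bdog]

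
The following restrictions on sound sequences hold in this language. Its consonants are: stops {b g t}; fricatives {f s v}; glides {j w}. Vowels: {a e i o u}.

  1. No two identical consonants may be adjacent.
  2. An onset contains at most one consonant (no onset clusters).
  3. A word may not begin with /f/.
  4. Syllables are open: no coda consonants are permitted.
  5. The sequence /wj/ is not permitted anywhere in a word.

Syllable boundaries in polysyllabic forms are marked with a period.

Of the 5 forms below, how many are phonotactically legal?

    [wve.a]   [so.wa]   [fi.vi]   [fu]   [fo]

[wve.a] — violates constraint 2: syllable 1 onset /wv/ has 2 consonants (> 1) → phonotactically illegal
[so.wa] — σ1 onset /s/, coda /∅/ ok; σ2 onset /w/, coda /∅/ ok → phonotactically legal
[fi.vi] — violates constraint 3: word begins with /f/ → phonotactically illegal
[fu] — violates constraint 3: word begins with /f/ → phonotactically illegal
[fo] — violates constraint 3: word begins with /f/ → phonotactically illegal
Phonotactically legal: [so.wa] → 1.

1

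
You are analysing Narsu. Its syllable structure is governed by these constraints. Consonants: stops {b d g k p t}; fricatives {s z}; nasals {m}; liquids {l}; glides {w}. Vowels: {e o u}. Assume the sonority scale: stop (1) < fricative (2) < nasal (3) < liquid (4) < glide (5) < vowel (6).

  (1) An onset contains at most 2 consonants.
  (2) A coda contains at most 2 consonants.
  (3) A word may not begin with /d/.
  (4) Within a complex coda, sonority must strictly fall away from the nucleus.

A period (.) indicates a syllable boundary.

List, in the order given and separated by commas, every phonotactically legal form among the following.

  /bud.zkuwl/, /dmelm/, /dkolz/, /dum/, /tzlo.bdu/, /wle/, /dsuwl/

/bud.zkuwl/, /wle/

/bud.zkuwl/ — σ1 onset /b/, coda /d/ ok; σ2 onset /zk/ (2C), coda /wl/ (5→4 falls) ok → phonotactically legal
/dmelm/ — violates constraint 3: word begins with /d/ → phonotactically illegal
/dkolz/ — violates constraint 3: word begins with /d/ → phonotactically illegal
/dum/ — violates constraint 3: word begins with /d/ → phonotactically illegal
/tzlo.bdu/ — violates constraint 1: syllable 1 onset /tzl/ has 3 consonants (> 2) → phonotactically illegal
/wle/ — σ1 onset /wl/ (2C), coda /∅/ ok → phonotactically legal
/dsuwl/ — violates constraint 3: word begins with /d/ → phonotactically illegal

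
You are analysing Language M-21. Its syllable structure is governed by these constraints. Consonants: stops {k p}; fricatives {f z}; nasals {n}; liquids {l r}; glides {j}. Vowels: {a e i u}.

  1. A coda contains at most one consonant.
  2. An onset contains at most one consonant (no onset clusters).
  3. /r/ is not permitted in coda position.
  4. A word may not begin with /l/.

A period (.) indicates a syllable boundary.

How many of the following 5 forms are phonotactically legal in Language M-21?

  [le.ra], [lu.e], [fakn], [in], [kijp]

[le.ra] — violates constraint 4: word begins with /l/ → phonotactically illegal
[lu.e] — violates constraint 4: word begins with /l/ → phonotactically illegal
[fakn] — violates constraint 1: syllable 1 coda /kn/ has 2 consonants (> 1) → phonotactically illegal
[in] — σ1 onset /∅/, coda /n/ ok → phonotactically legal
[kijp] — violates constraint 1: syllable 1 coda /jp/ has 2 consonants (> 1) → phonotactically illegal
Phonotactically legal: [in] → 1.

1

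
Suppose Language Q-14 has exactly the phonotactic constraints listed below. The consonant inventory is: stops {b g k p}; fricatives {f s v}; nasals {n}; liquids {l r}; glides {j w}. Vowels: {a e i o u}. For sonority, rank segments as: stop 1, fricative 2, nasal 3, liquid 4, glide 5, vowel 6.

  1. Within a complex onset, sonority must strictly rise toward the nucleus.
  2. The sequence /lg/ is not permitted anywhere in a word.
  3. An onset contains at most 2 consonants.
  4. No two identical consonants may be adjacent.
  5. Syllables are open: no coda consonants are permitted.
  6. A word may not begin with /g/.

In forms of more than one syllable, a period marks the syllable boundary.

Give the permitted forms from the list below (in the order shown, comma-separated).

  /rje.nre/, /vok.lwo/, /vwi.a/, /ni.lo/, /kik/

/rje.nre/, /vwi.a/, /ni.lo/

/rje.nre/ — σ1 onset /rj/ (4→5 rises), coda /∅/ ok; σ2 onset /nr/ (3→4 rises), coda /∅/ ok → permitted
/vok.lwo/ — violates constraint 5: syllable 1 coda /k/ has 1 consonant (> 0) → not permitted
/vwi.a/ — σ1 onset /vw/ (2→5 rises), coda /∅/ ok; σ2 onset /∅/, coda /∅/ ok → permitted
/ni.lo/ — σ1 onset /n/, coda /∅/ ok; σ2 onset /l/, coda /∅/ ok → permitted
/kik/ — violates constraint 5: syllable 1 coda /k/ has 1 consonant (> 0) → not permitted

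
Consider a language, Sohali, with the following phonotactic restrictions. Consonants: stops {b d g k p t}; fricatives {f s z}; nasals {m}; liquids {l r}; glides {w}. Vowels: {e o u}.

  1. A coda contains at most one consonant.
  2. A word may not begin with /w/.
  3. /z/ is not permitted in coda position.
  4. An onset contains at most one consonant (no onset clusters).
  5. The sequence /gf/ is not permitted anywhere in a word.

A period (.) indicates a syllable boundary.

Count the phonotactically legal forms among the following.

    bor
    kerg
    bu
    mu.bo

3

bor — σ1 onset /b/, coda /r/ ok → phonotactically legal
kerg — violates constraint 1: syllable 1 coda /rg/ has 2 consonants (> 1) → phonotactically illegal
bu — σ1 onset /b/, coda /∅/ ok → phonotactically legal
mu.bo — σ1 onset /m/, coda /∅/ ok; σ2 onset /b/, coda /∅/ ok → phonotactically legal
Phonotactically legal: bor, bu, mu.bo → 3.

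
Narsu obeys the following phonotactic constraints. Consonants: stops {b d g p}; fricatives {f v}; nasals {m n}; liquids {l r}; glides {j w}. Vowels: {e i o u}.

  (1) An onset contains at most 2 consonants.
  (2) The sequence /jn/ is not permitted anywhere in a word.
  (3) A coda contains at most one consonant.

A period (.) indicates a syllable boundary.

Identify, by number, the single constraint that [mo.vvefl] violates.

3

[mo.vvefl]: syllable 2 coda /fl/ has 2 consonants (> 1).
This is a violation of constraint 3: "A coda contains at most one consonant."
The remaining constraints (1, 2) are satisfied.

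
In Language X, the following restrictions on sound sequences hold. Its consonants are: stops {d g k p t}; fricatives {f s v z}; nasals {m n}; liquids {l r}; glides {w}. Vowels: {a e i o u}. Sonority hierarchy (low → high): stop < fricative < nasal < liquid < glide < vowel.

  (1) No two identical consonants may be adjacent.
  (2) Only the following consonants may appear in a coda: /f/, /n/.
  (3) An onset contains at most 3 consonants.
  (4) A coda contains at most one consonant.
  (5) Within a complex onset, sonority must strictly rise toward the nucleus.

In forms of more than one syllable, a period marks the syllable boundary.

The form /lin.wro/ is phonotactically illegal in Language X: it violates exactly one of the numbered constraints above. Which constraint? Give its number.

/lin.wro/: syllable 2 onset /wr/: /w/ (glide, 5) → /r/ (liquid, 4) does not rise.
This is a violation of constraint 5: "Within a complex onset, sonority must strictly rise toward the nucleus."
The remaining constraints (1, 2, 3, 4) are satisfied.

5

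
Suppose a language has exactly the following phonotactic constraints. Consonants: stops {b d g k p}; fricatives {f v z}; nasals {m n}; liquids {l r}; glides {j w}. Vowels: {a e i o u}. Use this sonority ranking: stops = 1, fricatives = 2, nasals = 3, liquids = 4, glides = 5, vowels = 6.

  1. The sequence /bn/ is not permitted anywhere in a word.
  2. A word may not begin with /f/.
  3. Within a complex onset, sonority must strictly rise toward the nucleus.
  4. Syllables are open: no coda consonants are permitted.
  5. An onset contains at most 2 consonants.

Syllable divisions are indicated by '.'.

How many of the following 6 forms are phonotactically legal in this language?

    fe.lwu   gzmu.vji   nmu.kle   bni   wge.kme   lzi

0

fe.lwu — violates constraint 2: word begins with /f/ → phonotactically illegal
gzmu.vji — violates constraint 5: syllable 1 onset /gzm/ has 3 consonants (> 2) → phonotactically illegal
nmu.kle — violates constraint 3: syllable 1 onset /nm/: /n/ (nasal, 3) → /m/ (nasal, 3) does not rise → phonotactically illegal
bni — violates constraint 1: contains banned sequence /bn/ → phonotactically illegal
wge.kme — violates constraint 3: syllable 1 onset /wg/: /w/ (glide, 5) → /g/ (stop, 1) does not rise → phonotactically illegal
lzi — violates constraint 3: syllable 1 onset /lz/: /l/ (liquid, 4) → /z/ (fricative, 2) does not rise → phonotactically illegal
No form is phonotactically legal → 0.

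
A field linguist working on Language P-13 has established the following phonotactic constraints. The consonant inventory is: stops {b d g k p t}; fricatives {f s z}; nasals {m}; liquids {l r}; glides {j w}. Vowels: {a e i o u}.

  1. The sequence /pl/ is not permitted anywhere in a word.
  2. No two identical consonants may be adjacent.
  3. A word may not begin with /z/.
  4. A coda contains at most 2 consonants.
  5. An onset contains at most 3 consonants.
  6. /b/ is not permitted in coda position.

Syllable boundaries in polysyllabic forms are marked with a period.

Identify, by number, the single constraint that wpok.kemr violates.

2

wpok.kemr: adjacent identical consonants /kk/.
This is a violation of constraint 2: "No two identical consonants may be adjacent."
The remaining constraints (1, 3, 4, 5, 6) are satisfied.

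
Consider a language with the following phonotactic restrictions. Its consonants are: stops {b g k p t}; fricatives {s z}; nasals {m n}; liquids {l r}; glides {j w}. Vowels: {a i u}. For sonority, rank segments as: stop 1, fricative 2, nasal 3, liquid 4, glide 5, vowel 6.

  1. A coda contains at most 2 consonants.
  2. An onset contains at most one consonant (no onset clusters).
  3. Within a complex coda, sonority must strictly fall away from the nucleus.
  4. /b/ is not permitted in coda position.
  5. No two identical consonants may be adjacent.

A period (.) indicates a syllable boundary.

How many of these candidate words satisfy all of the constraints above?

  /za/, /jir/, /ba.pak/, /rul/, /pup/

/za/ — σ1 onset /z/, coda /∅/ ok → permitted
/jir/ — σ1 onset /j/, coda /r/ ok → permitted
/ba.pak/ — σ1 onset /b/, coda /∅/ ok; σ2 onset /p/, coda /k/ ok → permitted
/rul/ — σ1 onset /r/, coda /l/ ok → permitted
/pup/ — σ1 onset /p/, coda /p/ ok → permitted
Permitted: /za/, /jir/, /ba.pak/, /rul/, /pup/ → 5.

5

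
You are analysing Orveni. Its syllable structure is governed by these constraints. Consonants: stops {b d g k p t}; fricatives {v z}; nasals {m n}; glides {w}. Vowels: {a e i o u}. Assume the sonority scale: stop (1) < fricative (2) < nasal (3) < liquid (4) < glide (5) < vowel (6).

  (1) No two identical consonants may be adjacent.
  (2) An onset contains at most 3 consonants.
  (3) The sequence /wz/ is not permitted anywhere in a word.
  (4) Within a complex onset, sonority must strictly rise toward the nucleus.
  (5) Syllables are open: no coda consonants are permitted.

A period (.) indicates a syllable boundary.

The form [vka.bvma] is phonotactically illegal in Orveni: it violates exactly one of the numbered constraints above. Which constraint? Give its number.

[vka.bvma]: syllable 1 onset /vk/: /v/ (fricative, 2) → /k/ (stop, 1) does not rise.
This is a violation of constraint 4: "Within a complex onset, sonority must strictly rise toward the nucleus."
The remaining constraints (1, 2, 3, 5) are satisfied.

4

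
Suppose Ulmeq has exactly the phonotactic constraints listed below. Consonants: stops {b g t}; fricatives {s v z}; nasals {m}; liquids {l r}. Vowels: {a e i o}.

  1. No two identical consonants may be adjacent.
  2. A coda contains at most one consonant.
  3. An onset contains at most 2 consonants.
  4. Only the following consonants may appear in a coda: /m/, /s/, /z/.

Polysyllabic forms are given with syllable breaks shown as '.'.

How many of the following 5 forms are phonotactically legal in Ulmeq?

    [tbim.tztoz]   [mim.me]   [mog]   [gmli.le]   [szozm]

0

[tbim.tztoz] — violates constraint 3: syllable 2 onset /tzt/ has 3 consonants (> 2) → phonotactically illegal
[mim.me] — violates constraint 1: adjacent identical consonants /mm/ → phonotactically illegal
[mog] — violates constraint 4: syllable 1 coda contains /g/, which is not a licensed coda consonant → phonotactically illegal
[gmli.le] — violates constraint 3: syllable 1 onset /gml/ has 3 consonants (> 2) → phonotactically illegal
[szozm] — violates constraint 2: syllable 1 coda /zm/ has 2 consonants (> 1) → phonotactically illegal
No form is phonotactically legal → 0.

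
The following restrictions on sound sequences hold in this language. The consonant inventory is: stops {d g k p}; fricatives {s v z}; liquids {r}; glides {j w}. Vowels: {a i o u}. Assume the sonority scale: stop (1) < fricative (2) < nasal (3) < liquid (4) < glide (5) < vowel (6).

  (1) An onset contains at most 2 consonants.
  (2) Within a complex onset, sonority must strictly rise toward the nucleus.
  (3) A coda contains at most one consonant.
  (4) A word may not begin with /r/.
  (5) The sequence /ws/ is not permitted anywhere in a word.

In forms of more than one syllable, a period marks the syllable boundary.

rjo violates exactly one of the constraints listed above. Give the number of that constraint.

rjo: word begins with /r/.
This is a violation of constraint 4: "A word may not begin with /r/."
The remaining constraints (1, 2, 3, 5) are satisfied.

4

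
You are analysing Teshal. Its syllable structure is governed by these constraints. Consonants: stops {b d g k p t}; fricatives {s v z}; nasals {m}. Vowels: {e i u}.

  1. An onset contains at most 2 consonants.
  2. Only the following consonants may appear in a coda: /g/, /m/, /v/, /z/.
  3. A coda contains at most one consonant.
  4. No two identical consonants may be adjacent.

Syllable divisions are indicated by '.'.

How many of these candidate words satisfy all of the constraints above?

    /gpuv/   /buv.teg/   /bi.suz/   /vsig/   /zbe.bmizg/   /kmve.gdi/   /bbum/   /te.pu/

5

/gpuv/ — σ1 onset /gp/ (2C), coda /v/ ok → permitted
/buv.teg/ — σ1 onset /b/, coda /v/ ok; σ2 onset /t/, coda /g/ ok → permitted
/bi.suz/ — σ1 onset /b/, coda /∅/ ok; σ2 onset /s/, coda /z/ ok → permitted
/vsig/ — σ1 onset /vs/ (2C), coda /g/ ok → permitted
/zbe.bmizg/ — violates constraint 3: syllable 2 coda /zg/ has 2 consonants (> 1) → not permitted
/kmve.gdi/ — violates constraint 1: syllable 1 onset /kmv/ has 3 consonants (> 2) → not permitted
/bbum/ — violates constraint 4: adjacent identical consonants /bb/ → not permitted
/te.pu/ — σ1 onset /t/, coda /∅/ ok; σ2 onset /p/, coda /∅/ ok → permitted
Permitted: /gpuv/, /buv.teg/, /bi.suz/, /vsig/, /te.pu/ → 5.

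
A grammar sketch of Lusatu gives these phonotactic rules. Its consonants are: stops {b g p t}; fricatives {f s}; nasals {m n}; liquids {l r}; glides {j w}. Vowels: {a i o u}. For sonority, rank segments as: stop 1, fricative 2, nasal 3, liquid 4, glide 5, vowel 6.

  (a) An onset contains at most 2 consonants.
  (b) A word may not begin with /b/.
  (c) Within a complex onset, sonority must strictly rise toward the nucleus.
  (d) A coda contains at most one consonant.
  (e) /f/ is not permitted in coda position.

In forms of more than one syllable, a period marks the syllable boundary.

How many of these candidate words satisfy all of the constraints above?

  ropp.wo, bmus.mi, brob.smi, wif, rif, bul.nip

0

ropp.wo — violates constraint (d): syllable 1 coda /pp/ has 2 consonants (> 1) → ill-formed
bmus.mi — violates constraint (b): word begins with /b/ → ill-formed
brob.smi — violates constraint (b): word begins with /b/ → ill-formed
wif — violates constraint (e): syllable 1 coda contains /f/ → ill-formed
rif — violates constraint (e): syllable 1 coda contains /f/ → ill-formed
bul.nip — violates constraint (b): word begins with /b/ → ill-formed
No form is well-formed → 0.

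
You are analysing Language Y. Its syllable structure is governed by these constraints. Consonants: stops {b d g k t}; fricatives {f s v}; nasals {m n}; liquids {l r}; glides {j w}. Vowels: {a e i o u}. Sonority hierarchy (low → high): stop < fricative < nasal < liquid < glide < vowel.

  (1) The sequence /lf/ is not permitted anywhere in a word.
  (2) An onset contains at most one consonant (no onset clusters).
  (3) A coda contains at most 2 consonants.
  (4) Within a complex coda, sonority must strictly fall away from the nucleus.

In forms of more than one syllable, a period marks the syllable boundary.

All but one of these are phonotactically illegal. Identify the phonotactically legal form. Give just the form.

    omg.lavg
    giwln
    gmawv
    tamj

omg.lavg — σ1 onset /∅/, coda /mg/ (3→1 falls) ok; σ2 onset /l/, coda /vg/ (2→1 falls) ok → phonotactically legal
giwln — violates constraint 3: syllable 1 coda /wln/ has 3 consonants (> 2) → phonotactically illegal
gmawv — violates constraint 2: syllable 1 onset /gm/ has 2 consonants (> 1) → phonotactically illegal
tamj — violates constraint 4: syllable 1 coda /mj/: /m/ (nasal, 3) → /j/ (glide, 5) does not fall → phonotactically illegal

omg.lavg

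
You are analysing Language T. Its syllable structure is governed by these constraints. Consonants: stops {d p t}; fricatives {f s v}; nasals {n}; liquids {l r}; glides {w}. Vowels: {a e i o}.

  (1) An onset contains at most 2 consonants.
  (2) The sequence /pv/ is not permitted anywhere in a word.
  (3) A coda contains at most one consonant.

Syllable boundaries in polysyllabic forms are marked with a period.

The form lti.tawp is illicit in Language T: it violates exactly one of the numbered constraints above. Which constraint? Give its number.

3

lti.tawp: syllable 2 coda /wp/ has 2 consonants (> 1).
This is a violation of constraint 3: "A coda contains at most one consonant."
The remaining constraints (1, 2) are satisfied.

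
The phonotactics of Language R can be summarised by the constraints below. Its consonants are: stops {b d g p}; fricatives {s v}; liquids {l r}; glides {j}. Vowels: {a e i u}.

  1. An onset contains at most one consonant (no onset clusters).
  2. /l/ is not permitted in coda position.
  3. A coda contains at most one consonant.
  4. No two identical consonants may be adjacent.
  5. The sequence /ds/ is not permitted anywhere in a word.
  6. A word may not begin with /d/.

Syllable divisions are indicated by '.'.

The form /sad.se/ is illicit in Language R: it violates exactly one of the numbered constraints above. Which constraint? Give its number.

/sad.se/: contains banned sequence /ds/.
This is a violation of constraint 5: "The sequence /ds/ is not permitted anywhere in a word."
The remaining constraints (1, 2, 3, 4, 6) are satisfied.

5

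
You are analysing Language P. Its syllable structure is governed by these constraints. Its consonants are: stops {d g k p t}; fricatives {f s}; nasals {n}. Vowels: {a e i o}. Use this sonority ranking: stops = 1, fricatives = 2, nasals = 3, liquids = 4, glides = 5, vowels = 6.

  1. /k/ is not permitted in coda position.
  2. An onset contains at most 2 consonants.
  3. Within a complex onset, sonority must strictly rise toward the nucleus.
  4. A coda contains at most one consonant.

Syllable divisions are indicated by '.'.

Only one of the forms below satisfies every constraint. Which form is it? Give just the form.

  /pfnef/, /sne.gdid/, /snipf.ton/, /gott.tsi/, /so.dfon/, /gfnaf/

/so.dfon/

/pfnef/ — violates constraint 2: syllable 1 onset /pfn/ has 3 consonants (> 2) → not permitted
/sne.gdid/ — violates constraint 3: syllable 2 onset /gd/: /g/ (stop, 1) → /d/ (stop, 1) does not rise → not permitted
/snipf.ton/ — violates constraint 4: syllable 1 coda /pf/ has 2 consonants (> 1) → not permitted
/gott.tsi/ — violates constraint 4: syllable 1 coda /tt/ has 2 consonants (> 1) → not permitted
/so.dfon/ — σ1 onset /s/, coda /∅/ ok; σ2 onset /df/ (1→2 rises), coda /n/ ok → permitted
/gfnaf/ — violates constraint 2: syllable 1 onset /gfn/ has 3 consonants (> 2) → not permitted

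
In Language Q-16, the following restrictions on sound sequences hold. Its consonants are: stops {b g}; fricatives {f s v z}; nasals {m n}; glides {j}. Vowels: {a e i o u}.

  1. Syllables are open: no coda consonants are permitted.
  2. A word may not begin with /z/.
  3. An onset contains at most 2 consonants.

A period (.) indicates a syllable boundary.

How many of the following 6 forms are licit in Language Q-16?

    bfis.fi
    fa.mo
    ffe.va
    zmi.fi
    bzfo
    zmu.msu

2

bfis.fi — violates constraint 1: syllable 1 coda /s/ has 1 consonant (> 0) → illicit
fa.mo — σ1 onset /f/, coda /∅/ ok; σ2 onset /m/, coda /∅/ ok → licit
ffe.va — σ1 onset /ff/ (2C), coda /∅/ ok; σ2 onset /v/, coda /∅/ ok → licit
zmi.fi — violates constraint 2: word begins with /z/ → illicit
bzfo — violates constraint 3: syllable 1 onset /bzf/ has 3 consonants (> 2) → illicit
zmu.msu — violates constraint 2: word begins with /z/ → illicit
Licit: fa.mo, ffe.va → 2.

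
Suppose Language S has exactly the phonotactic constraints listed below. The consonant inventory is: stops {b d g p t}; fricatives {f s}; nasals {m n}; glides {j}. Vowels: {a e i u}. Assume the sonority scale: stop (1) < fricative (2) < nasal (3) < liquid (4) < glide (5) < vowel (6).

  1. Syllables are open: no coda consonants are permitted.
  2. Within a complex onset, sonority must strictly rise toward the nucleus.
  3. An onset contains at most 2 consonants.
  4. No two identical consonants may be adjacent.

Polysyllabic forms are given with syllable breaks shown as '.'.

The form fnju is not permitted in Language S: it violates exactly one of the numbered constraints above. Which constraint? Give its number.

3

fnju: syllable 1 onset /fnj/ has 3 consonants (> 2).
This is a violation of constraint 3: "An onset contains at most 2 consonants."
The remaining constraints (1, 2, 4) are satisfied.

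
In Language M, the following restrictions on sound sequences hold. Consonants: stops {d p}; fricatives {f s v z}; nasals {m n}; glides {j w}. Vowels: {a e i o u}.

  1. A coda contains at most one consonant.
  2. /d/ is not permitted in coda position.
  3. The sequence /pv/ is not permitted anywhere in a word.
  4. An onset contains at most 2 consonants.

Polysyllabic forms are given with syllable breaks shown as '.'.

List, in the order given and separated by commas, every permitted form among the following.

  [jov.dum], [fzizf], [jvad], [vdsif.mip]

[jov.dum]

[jov.dum] — σ1 onset /j/, coda /v/ ok; σ2 onset /d/, coda /m/ ok → permitted
[fzizf] — violates constraint 1: syllable 1 coda /zf/ has 2 consonants (> 1) → not permitted
[jvad] — violates constraint 2: syllable 1 coda contains /d/ → not permitted
[vdsif.mip] — violates constraint 4: syllable 1 onset /vds/ has 3 consonants (> 2) → not permitted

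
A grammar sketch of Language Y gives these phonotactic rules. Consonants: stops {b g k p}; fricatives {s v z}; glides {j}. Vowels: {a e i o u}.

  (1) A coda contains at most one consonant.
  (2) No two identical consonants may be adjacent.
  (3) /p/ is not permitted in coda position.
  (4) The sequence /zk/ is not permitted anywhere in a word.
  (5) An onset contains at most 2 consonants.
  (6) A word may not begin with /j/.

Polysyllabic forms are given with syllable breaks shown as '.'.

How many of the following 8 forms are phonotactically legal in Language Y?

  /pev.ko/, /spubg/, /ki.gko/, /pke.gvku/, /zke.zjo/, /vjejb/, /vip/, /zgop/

2

/pev.ko/ — σ1 onset /p/, coda /v/ ok; σ2 onset /k/, coda /∅/ ok → phonotactically legal
/spubg/ — violates constraint 1: syllable 1 coda /bg/ has 2 consonants (> 1) → phonotactically illegal
/ki.gko/ — σ1 onset /k/, coda /∅/ ok; σ2 onset /gk/ (2C), coda /∅/ ok → phonotactically legal
/pke.gvku/ — violates constraint 5: syllable 2 onset /gvk/ has 3 consonants (> 2) → phonotactically illegal
/zke.zjo/ — violates constraint 4: contains banned sequence /zk/ → phonotactically illegal
/vjejb/ — violates constraint 1: syllable 1 coda /jb/ has 2 consonants (> 1) → phonotactically illegal
/vip/ — violates constraint 3: syllable 1 coda contains /p/ → phonotactically illegal
/zgop/ — violates constraint 3: syllable 1 coda contains /p/ → phonotactically illegal
Phonotactically legal: /pev.ko/, /ki.gko/ → 2.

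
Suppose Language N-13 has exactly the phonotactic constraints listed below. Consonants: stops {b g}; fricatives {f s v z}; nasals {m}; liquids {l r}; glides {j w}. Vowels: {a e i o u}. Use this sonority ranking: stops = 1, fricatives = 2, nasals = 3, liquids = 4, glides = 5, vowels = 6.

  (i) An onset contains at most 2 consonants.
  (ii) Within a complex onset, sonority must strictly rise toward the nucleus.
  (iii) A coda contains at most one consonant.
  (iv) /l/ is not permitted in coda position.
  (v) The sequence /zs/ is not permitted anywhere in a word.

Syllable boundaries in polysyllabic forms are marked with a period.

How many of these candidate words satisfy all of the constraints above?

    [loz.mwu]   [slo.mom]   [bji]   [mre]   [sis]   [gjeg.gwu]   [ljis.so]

7

[loz.mwu] — σ1 onset /l/, coda /z/ ok; σ2 onset /mw/ (3→5 rises), coda /∅/ ok → licit
[slo.mom] — σ1 onset /sl/ (2→4 rises), coda /∅/ ok; σ2 onset /m/, coda /m/ ok → licit
[bji] — σ1 onset /bj/ (1→5 rises), coda /∅/ ok → licit
[mre] — σ1 onset /mr/ (3→4 rises), coda /∅/ ok → licit
[sis] — σ1 onset /s/, coda /s/ ok → licit
[gjeg.gwu] — σ1 onset /gj/ (1→5 rises), coda /g/ ok; σ2 onset /gw/ (1→5 rises), coda /∅/ ok → licit
[ljis.so] — σ1 onset /lj/ (4→5 rises), coda /s/ ok; σ2 onset /s/, coda /∅/ ok → licit
Licit: [loz.mwu], [slo.mom], [bji], [mre], [sis], [gjeg.gwu], [ljis.so] → 7.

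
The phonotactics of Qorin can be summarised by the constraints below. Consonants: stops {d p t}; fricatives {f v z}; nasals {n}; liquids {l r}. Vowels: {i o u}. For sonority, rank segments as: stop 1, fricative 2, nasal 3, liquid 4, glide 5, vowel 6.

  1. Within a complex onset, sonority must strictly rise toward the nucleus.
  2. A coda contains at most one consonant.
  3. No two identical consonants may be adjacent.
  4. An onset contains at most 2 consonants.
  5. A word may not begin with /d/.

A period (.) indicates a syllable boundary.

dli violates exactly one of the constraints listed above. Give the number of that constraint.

5

dli: word begins with /d/.
This is a violation of constraint 5: "A word may not begin with /d/."
The remaining constraints (1, 2, 3, 4) are satisfied.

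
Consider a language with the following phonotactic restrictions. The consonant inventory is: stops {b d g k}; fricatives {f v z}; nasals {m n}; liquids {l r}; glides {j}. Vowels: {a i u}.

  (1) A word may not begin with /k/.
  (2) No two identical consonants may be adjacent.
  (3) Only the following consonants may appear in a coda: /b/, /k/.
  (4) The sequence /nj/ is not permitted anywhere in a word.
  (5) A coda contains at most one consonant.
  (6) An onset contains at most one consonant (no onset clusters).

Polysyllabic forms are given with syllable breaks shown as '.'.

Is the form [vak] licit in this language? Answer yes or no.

[vak] — σ1 onset /v/, coda /k/ ok → licit

yes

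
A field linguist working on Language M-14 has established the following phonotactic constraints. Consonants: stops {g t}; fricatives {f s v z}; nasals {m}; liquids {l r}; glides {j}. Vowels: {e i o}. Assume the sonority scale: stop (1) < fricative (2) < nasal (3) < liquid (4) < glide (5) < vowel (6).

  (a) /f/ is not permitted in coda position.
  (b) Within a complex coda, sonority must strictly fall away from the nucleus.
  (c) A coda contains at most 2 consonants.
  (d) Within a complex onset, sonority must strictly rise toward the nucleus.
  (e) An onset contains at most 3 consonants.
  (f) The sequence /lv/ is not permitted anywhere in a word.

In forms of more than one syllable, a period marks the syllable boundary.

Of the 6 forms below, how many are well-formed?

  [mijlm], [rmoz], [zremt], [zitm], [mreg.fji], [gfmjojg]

[mijlm] — violates constraint (c): syllable 1 coda /jlm/ has 3 consonants (> 2) → ill-formed
[rmoz] — violates constraint (d): syllable 1 onset /rm/: /r/ (liquid, 4) → /m/ (nasal, 3) does not rise → ill-formed
[zremt] — σ1 onset /zr/ (2→4 rises), coda /mt/ (3→1 falls) ok → well-formed
[zitm] — violates constraint (b): syllable 1 coda /tm/: /t/ (stop, 1) → /m/ (nasal, 3) does not fall → ill-formed
[mreg.fji] — σ1 onset /mr/ (3→4 rises), coda /g/ ok; σ2 onset /fj/ (2→5 rises), coda /∅/ ok → well-formed
[gfmjojg] — violates constraint (e): syllable 1 onset /gfmj/ has 4 consonants (> 3) → ill-formed
Well-formed: [zremt], [mreg.fji] → 2.

2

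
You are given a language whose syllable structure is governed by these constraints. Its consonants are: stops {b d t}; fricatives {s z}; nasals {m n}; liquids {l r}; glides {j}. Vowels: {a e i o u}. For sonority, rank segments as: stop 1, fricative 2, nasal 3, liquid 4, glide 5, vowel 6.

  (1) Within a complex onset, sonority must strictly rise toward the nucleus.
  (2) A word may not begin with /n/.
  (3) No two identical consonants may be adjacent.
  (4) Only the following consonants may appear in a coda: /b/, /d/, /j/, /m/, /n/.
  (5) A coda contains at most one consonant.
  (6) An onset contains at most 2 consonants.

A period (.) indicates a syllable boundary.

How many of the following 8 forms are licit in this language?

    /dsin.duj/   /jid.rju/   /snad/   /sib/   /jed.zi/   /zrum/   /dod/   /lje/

8

/dsin.duj/ — σ1 onset /ds/ (1→2 rises), coda /n/ ok; σ2 onset /d/, coda /j/ ok → licit
/jid.rju/ — σ1 onset /j/, coda /d/ ok; σ2 onset /rj/ (4→5 rises), coda /∅/ ok → licit
/snad/ — σ1 onset /sn/ (2→3 rises), coda /d/ ok → licit
/sib/ — σ1 onset /s/, coda /b/ ok → licit
/jed.zi/ — σ1 onset /j/, coda /d/ ok; σ2 onset /z/, coda /∅/ ok → licit
/zrum/ — σ1 onset /zr/ (2→4 rises), coda /m/ ok → licit
/dod/ — σ1 onset /d/, coda /d/ ok → licit
/lje/ — σ1 onset /lj/ (4→5 rises), coda /∅/ ok → licit
Licit: /dsin.duj/, /jid.rju/, /snad/, /sib/, /jed.zi/, /zrum/, /dod/, /lje/ → 8.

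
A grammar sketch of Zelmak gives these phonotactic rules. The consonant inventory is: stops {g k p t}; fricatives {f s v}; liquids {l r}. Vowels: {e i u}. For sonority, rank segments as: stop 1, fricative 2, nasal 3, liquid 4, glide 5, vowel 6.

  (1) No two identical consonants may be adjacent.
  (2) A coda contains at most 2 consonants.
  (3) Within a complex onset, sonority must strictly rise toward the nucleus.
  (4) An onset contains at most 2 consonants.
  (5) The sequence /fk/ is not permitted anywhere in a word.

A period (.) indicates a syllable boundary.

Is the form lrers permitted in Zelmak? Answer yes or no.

lrers — violates constraint 3: syllable 1 onset /lr/: /l/ (liquid, 4) → /r/ (liquid, 4) does not rise → not permitted

no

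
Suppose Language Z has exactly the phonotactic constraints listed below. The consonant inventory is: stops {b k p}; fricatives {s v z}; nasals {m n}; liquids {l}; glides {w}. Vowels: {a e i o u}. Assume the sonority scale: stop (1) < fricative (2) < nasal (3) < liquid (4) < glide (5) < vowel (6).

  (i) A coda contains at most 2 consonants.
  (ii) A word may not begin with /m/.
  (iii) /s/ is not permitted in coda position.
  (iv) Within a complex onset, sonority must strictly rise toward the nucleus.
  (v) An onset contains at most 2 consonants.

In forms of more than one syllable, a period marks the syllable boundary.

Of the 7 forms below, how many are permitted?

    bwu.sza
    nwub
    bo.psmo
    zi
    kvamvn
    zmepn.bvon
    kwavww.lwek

3

bwu.sza — violates constraint (iv): syllable 2 onset /sz/: /s/ (fricative, 2) → /z/ (fricative, 2) does not rise → not permitted
nwub — σ1 onset /nw/ (3→5 rises), coda /b/ ok → permitted
bo.psmo — violates constraint (v): syllable 2 onset /psm/ has 3 consonants (> 2) → not permitted
zi — σ1 onset /z/, coda /∅/ ok → permitted
kvamvn — violates constraint (i): syllable 1 coda /mvn/ has 3 consonants (> 2) → not permitted
zmepn.bvon — σ1 onset /zm/ (2→3 rises), coda /pn/ (2C) ok; σ2 onset /bv/ (1→2 rises), coda /n/ ok → permitted
kwavww.lwek — violates constraint (i): syllable 1 coda /vww/ has 3 consonants (> 2) → not permitted
Permitted: nwub, zi, zmepn.bvon → 3.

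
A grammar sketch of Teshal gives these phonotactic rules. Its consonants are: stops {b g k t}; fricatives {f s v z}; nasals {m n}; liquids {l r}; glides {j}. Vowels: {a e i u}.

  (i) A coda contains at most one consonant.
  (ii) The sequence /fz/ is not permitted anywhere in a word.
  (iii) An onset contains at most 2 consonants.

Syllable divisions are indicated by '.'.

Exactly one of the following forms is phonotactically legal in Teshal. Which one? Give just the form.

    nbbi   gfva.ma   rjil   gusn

rjil

nbbi — violates constraint (iii): syllable 1 onset /nbb/ has 3 consonants (> 2) → phonotactically illegal
gfva.ma — violates constraint (iii): syllable 1 onset /gfv/ has 3 consonants (> 2) → phonotactically illegal
rjil — σ1 onset /rj/ (2C), coda /l/ ok → phonotactically legal
gusn — violates constraint (i): syllable 1 coda /sn/ has 2 consonants (> 1) → phonotactically illegal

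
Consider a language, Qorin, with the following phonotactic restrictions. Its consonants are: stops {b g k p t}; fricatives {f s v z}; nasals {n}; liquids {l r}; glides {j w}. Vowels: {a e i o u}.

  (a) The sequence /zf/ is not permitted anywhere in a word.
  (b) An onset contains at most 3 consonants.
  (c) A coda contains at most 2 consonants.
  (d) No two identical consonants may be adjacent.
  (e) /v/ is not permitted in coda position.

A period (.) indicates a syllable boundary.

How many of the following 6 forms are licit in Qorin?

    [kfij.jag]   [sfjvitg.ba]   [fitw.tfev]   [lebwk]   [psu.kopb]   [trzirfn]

1

[kfij.jag] — violates constraint (d): adjacent identical consonants /jj/ → illicit
[sfjvitg.ba] — violates constraint (b): syllable 1 onset /sfjv/ has 4 consonants (> 3) → illicit
[fitw.tfev] — violates constraint (e): syllable 2 coda contains /v/ → illicit
[lebwk] — violates constraint (c): syllable 1 coda /bwk/ has 3 consonants (> 2) → illicit
[psu.kopb] — σ1 onset /ps/ (2C), coda /∅/ ok; σ2 onset /k/, coda /pb/ (2C) ok → licit
[trzirfn] — violates constraint (c): syllable 1 coda /rfn/ has 3 consonants (> 2) → illicit
Licit: [psu.kopb] → 1.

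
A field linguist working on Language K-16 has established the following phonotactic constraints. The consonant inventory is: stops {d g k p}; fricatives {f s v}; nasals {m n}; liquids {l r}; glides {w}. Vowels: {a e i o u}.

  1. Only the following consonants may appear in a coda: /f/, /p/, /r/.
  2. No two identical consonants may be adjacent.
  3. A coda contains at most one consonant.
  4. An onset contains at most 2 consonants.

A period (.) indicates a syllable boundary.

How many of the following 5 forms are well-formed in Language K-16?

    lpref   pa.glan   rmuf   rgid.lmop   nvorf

lpref — violates constraint 4: syllable 1 onset /lpr/ has 3 consonants (> 2) → ill-formed
pa.glan — violates constraint 1: syllable 2 coda contains /n/, which is not a licensed coda consonant → ill-formed
rmuf — σ1 onset /rm/ (2C), coda /f/ ok → well-formed
rgid.lmop — violates constraint 1: syllable 1 coda contains /d/, which is not a licensed coda consonant → ill-formed
nvorf — violates constraint 3: syllable 1 coda /rf/ has 2 consonants (> 1) → ill-formed
Well-formed: rmuf → 1.

1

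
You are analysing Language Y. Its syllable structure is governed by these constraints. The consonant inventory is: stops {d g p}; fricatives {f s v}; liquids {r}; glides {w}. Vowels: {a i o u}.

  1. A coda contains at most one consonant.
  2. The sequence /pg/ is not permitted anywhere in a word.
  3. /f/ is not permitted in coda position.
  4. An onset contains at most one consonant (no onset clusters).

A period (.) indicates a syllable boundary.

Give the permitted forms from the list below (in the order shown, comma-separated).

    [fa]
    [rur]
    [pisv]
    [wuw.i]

[fa] — σ1 onset /f/, coda /∅/ ok → permitted
[rur] — σ1 onset /r/, coda /r/ ok → permitted
[pisv] — violates constraint 1: syllable 1 coda /sv/ has 2 consonants (> 1) → not permitted
[wuw.i] — σ1 onset /w/, coda /w/ ok; σ2 onset /∅/, coda /∅/ ok → permitted

[fa], [rur], [wuw.i]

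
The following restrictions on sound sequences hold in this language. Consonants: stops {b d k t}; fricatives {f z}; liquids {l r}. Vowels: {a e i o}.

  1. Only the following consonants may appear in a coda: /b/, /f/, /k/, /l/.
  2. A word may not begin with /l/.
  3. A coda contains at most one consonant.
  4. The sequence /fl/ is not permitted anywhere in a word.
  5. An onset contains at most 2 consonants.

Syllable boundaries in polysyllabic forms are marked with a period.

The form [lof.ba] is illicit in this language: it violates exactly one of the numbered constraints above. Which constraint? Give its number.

2

[lof.ba]: word begins with /l/.
This is a violation of constraint 2: "A word may not begin with /l/."
The remaining constraints (1, 3, 4, 5) are satisfied.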